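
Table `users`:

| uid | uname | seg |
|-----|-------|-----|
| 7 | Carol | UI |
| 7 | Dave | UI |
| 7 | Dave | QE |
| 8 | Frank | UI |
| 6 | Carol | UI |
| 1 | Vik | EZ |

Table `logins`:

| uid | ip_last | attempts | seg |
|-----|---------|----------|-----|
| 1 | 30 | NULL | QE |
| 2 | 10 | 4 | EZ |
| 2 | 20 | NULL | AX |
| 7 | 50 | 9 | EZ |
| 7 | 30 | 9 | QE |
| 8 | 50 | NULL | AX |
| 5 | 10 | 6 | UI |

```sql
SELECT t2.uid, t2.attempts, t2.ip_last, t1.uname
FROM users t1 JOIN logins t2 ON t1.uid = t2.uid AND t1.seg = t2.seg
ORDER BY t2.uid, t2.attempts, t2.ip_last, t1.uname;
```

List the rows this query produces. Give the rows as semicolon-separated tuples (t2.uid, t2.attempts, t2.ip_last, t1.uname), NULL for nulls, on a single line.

(7, 9, 30, Dave)

INNER JOIN keeps only pairs where the ON condition holds.
Matching on t1.uid = t2.uid AND t1.seg = t2.seg.
Matched pairs: 1.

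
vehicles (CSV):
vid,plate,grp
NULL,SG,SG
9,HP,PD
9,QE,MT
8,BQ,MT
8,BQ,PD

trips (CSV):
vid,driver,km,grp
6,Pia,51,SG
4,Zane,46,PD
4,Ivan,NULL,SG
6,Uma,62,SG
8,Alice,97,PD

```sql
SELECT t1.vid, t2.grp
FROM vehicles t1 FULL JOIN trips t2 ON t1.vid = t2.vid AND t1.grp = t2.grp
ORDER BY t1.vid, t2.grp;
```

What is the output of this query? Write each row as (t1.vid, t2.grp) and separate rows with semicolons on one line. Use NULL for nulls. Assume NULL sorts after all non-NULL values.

(8, PD); (8, NULL); (9, NULL); (9, NULL); (NULL, PD); (NULL, SG); (NULL, SG); (NULL, SG); (NULL, NULL)

FULL OUTER JOIN keeps every row from both sides; unmatched rows get NULL for the other side's columns.
Matching on t1.vid = t2.vid AND t1.grp = t2.grp. A NULL in a compared column never satisfies the condition.
Matched pairs: 1; unmatched t1 rows kept: 4; unmatched t2 rows kept: 4.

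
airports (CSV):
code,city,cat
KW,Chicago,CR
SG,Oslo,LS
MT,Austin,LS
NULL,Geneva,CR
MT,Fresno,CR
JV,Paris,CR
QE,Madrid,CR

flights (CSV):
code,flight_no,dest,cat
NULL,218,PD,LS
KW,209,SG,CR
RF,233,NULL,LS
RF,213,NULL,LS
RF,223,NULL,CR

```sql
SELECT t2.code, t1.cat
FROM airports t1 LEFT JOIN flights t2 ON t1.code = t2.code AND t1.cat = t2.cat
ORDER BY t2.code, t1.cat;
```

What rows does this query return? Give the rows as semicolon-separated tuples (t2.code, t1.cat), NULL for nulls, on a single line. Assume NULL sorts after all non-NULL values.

(KW, CR); (NULL, CR); (NULL, CR); (NULL, CR); (NULL, CR); (NULL, LS); (NULL, LS)

LEFT JOIN keeps every row from `airports`; unmatched rows get NULL for `flights`'s columns.
Matching on t1.code = t2.code AND t1.cat = t2.cat. A NULL in a compared column never satisfies the condition.
- t1 (code=KW, cat=CR) pairs with 1 row(s) of t2.
- t1 (code=SG, cat=LS) has no partner → padded with NULL.
- t1 (code=MT, cat=LS) has no partner → padded with NULL.
- t1 (code=NULL, cat=CR) has no partner → padded with NULL.
- t1 (code=MT, cat=CR) has no partner → padded with NULL.
- t1 (code=JV, cat=CR) has no partner → padded with NULL.
- t1 (code=QE, cat=CR) has no partner → padded with NULL.
After projecting and ordering:
t2.code | t1.cat
KW | CR
NULL | CR
NULL | CR
NULL | CR
NULL | CR
NULL | LS
NULL | LS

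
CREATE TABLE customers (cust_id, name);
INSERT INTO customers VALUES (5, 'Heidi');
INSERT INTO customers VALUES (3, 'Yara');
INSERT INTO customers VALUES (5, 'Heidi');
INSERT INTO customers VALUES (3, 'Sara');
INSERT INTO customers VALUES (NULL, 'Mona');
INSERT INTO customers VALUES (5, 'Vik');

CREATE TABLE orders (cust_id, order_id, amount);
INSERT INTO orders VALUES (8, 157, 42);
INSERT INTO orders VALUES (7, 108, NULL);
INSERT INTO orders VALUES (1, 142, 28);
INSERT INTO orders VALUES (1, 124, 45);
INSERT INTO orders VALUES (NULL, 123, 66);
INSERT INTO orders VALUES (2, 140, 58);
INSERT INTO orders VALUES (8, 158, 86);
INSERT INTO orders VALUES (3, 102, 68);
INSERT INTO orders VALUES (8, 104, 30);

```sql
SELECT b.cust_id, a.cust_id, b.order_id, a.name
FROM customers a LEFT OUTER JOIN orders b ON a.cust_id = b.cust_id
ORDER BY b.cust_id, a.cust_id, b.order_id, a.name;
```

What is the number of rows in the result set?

6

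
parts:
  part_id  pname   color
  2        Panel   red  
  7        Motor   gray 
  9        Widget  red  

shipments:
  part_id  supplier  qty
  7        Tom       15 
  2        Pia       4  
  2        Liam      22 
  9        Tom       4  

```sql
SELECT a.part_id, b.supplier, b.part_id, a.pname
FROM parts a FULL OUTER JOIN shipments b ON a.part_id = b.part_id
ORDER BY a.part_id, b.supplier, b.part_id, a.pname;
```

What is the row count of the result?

FULL OUTER JOIN keeps every row from both sides; unmatched rows get NULL for the other side's columns.
Matching on a.part_id = b.part_id.
- part_id=2: 2 matching b row(s), so 2 row(s) emitted.
- part_id=7: 1 matching b row(s), so 1 row(s) emitted.
- part_id=9: 1 matching b row(s), so 1 row(s) emitted.
Total: 4 rows.

4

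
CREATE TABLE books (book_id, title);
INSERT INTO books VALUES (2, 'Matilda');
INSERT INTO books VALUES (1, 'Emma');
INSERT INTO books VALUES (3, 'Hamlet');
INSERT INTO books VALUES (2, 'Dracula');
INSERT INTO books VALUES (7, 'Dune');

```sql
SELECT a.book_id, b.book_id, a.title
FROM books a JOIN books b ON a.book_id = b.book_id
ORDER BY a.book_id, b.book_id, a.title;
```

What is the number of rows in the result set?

7

INNER JOIN keeps only pairs where the ON condition holds.
Matching on a.book_id = b.book_id.
- book_id=2: 2 matching b row(s), so 2 row(s) emitted.
- book_id=1: 1 matching b row(s), so 1 row(s) emitted.
- book_id=3: 1 matching b row(s), so 1 row(s) emitted.
- book_id=2: 2 matching b row(s), so 2 row(s) emitted.
- book_id=7: 1 matching b row(s), so 1 row(s) emitted.
Total: 7 rows.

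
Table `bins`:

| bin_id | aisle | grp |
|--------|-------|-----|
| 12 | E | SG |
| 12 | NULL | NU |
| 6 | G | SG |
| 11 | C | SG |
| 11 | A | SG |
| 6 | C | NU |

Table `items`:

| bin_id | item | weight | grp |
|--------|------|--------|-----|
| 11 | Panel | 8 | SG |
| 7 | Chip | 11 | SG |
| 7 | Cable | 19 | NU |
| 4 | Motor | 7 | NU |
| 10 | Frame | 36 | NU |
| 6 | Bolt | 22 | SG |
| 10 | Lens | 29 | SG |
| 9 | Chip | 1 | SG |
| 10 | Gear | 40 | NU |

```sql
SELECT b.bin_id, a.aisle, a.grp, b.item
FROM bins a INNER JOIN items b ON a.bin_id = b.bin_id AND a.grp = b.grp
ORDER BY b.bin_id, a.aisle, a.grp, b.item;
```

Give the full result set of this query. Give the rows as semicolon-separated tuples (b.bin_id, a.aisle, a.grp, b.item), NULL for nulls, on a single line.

(6, G, SG, Bolt); (11, A, SG, Panel); (11, C, SG, Panel)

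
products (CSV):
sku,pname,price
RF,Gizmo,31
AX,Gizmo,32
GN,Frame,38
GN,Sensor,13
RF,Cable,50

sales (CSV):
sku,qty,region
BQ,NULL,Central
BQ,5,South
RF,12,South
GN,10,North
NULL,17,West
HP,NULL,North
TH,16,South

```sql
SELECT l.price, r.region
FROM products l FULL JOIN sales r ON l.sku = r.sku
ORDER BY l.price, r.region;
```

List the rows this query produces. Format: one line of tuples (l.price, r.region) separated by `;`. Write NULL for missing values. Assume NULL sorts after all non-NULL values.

FULL OUTER JOIN keeps every row from both sides; unmatched rows get NULL for the other side's columns.
Matching on l.sku = r.sku. A NULL in a compared column never satisfies the condition.
Matched pairs: 4; unmatched l rows kept: 1; unmatched r rows kept: 5.

(13, North); (31, South); (32, NULL); (38, North); (50, South); (NULL, Central); (NULL, North); (NULL, South); (NULL, South); (NULL, West)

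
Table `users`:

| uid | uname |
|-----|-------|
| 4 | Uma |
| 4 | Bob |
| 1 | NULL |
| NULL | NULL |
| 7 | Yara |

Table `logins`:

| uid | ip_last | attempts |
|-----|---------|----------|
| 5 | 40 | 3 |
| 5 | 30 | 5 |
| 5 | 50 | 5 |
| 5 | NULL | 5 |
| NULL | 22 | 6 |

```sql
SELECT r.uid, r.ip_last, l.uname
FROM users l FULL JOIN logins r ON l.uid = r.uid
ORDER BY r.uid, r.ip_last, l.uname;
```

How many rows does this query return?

10

FULL OUTER JOIN keeps every row from both sides; unmatched rows get NULL for the other side's columns.
Matching on l.uid = r.uid. A NULL in a compared column never satisfies the condition.
- uid=4: no r row matches, row kept with r columns NULL.
- uid=4: no r row matches, row kept with r columns NULL.
- uid=1: no r row matches, row kept with r columns NULL.
- uid=NULL: no r row matches, row kept with r columns NULL.
- uid=7: no r row matches, row kept with r columns NULL.
- plus 5 unmatched r row(s), each kept with NULL l columns.
Total: 0 matched + 10 padded = 10 rows.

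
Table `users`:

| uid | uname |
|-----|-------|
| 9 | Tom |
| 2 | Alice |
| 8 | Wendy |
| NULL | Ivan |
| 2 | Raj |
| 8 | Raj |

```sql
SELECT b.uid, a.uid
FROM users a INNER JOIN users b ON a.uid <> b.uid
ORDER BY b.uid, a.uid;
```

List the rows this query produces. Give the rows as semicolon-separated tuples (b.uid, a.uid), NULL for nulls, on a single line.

(2, 8); (2, 8); (2, 8); (2, 8); (2, 9); (2, 9); (8, 2); (8, 2); (8, 2); (8, 2); (8, 9); (8, 9); (9, 2); (9, 2); (9, 8); (9, 8)

INNER JOIN keeps only pairs where the ON condition holds.
Matching on a.uid <> b.uid. A NULL in a compared column never satisfies the condition.
Matched pairs: 16.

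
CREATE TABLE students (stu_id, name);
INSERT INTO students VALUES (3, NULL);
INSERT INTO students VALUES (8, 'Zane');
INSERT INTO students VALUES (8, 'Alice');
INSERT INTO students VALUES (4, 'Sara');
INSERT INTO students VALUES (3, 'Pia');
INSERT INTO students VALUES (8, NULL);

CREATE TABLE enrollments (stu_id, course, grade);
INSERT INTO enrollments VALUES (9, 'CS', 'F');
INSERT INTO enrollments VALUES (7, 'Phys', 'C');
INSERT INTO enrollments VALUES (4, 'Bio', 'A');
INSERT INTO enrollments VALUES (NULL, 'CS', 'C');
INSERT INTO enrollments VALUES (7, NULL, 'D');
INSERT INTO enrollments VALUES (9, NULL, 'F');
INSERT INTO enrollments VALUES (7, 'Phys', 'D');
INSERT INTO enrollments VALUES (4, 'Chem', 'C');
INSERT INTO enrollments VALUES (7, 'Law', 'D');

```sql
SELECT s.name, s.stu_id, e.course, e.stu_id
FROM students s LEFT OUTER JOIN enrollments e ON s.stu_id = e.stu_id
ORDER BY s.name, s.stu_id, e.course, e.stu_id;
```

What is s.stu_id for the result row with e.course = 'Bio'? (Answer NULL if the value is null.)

LEFT JOIN keeps every row from `students`; unmatched rows get NULL for `enrollments`'s columns.
Matching on s.stu_id = e.stu_id. A NULL in a compared column never satisfies the condition.
Matched pairs: 2; unmatched s rows kept: 5.

4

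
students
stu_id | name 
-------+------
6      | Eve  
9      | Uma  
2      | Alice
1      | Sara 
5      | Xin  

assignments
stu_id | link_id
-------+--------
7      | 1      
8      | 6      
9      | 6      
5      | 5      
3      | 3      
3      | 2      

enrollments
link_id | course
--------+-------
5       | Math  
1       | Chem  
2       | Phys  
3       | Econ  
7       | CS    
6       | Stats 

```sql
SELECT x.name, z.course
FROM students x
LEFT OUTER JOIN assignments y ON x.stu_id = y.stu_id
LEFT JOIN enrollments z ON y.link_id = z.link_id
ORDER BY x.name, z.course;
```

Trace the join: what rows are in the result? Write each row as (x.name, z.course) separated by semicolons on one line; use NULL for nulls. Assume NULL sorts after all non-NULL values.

(Alice, NULL); (Eve, NULL); (Sara, NULL); (Uma, Stats); (Xin, Math)

Joins associate left-to-right: students LEFT JOIN assignments on stu_id gives 5 intermediate row(s).
Then LEFT JOIN `enrollments z` on link_id: each of those 5 rows is kept; rows whose y.link_id has no match in z get NULL for z's columns.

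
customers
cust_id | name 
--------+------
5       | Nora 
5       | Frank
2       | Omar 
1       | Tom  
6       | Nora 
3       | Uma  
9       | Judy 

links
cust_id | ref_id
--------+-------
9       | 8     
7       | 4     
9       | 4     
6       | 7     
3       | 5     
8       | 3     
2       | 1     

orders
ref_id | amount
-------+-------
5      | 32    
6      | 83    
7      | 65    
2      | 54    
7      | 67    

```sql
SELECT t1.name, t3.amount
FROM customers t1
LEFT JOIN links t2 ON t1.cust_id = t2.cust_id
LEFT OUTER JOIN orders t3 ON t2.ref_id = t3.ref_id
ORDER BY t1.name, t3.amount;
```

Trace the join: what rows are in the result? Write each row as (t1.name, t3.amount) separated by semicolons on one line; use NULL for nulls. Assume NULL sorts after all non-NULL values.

Joins associate left-to-right: customers LEFT JOIN links on cust_id gives 8 intermediate row(s).
Then LEFT JOIN `orders t3` on ref_id: each of those 8 rows is kept; rows whose t2.ref_id has no match in t3 get NULL for t3's columns.

(Frank, NULL); (Judy, NULL); (Judy, NULL); (Nora, 65); (Nora, 67); (Nora, NULL); (Omar, NULL); (Tom, NULL); (Uma, 32)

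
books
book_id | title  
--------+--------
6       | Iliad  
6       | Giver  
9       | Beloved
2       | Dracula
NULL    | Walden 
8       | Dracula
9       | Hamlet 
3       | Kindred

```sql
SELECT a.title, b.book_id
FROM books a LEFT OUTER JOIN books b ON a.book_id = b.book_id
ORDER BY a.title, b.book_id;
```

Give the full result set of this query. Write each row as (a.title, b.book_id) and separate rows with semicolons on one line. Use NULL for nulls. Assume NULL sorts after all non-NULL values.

LEFT JOIN keeps every row from `books a`; unmatched rows get NULL for `books b`'s columns.
Matching on a.book_id = b.book_id. A NULL in a compared column never satisfies the condition.
Matched pairs: 11; unmatched a rows kept: 1.

(Beloved, 9); (Beloved, 9); (Dracula, 2); (Dracula, 8); (Giver, 6); (Giver, 6); (Hamlet, 9); (Hamlet, 9); (Iliad, 6); (Iliad, 6); (Kindred, 3); (Walden, NULL)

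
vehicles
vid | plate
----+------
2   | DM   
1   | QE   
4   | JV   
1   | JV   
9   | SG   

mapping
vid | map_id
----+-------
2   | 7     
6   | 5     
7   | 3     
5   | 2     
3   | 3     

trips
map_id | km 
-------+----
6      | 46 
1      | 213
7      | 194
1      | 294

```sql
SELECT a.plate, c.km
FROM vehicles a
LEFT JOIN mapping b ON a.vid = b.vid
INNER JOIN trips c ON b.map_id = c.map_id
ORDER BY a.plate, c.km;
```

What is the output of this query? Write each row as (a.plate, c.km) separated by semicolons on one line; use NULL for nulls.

(DM, 194)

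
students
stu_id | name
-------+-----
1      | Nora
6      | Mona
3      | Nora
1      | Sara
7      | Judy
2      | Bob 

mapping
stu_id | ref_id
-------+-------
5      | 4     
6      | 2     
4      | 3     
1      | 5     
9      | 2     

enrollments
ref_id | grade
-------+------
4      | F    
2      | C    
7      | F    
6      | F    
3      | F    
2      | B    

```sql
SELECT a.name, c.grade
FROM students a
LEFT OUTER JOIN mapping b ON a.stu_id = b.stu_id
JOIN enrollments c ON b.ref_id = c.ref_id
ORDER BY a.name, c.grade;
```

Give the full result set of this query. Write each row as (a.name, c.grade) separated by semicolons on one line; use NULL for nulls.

Joins associate left-to-right: students LEFT JOIN mapping on stu_id gives 6 intermediate row(s).
Then INNER JOIN `enrollments c` on ref_id: keep only rows whose b.ref_id appears in c.

(Mona, B); (Mona, C)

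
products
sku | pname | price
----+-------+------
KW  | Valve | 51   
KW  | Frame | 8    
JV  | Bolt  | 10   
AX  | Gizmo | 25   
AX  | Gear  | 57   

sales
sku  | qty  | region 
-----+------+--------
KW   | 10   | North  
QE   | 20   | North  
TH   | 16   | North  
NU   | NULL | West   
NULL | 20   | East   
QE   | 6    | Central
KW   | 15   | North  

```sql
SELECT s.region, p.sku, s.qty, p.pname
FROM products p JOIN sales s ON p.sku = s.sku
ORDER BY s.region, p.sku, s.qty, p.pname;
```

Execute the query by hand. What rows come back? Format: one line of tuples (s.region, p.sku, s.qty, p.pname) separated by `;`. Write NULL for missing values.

(North, KW, 10, Frame); (North, KW, 10, Valve); (North, KW, 15, Frame); (North, KW, 15, Valve)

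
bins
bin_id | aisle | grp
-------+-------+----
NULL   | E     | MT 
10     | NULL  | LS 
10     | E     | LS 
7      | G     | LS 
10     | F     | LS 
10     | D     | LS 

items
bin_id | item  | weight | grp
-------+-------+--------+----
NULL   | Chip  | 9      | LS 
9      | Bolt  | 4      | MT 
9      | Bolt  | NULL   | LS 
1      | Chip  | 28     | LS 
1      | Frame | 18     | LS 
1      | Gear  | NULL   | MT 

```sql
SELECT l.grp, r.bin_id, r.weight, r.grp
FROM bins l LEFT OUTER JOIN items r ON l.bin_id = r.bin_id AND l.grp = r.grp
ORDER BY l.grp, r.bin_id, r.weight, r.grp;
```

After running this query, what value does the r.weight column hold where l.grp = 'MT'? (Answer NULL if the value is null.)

NULL

LEFT JOIN keeps every row from `bins`; unmatched rows get NULL for `items`'s columns.
Matching on l.bin_id = r.bin_id AND l.grp = r.grp. A NULL in a compared column never satisfies the condition.
Matched pairs: 0; unmatched l rows kept: 6.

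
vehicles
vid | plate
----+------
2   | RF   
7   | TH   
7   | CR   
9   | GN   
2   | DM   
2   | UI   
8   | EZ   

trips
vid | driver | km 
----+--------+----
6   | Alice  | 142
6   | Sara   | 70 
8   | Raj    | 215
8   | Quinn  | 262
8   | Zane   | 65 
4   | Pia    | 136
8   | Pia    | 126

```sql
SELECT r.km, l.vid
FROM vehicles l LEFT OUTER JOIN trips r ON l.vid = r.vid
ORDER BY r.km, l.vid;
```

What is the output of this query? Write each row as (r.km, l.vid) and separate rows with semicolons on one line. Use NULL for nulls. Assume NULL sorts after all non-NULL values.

(65, 8); (126, 8); (215, 8); (262, 8); (NULL, 2); (NULL, 2); (NULL, 2); (NULL, 7); (NULL, 7); (NULL, 9)

LEFT JOIN keeps every row from `vehicles`; unmatched rows get NULL for `trips`'s columns.
Matching on l.vid = r.vid.
- l row (vid=2): no match → kept, r columns NULL.
- l row (vid=7): no match → kept, r columns NULL.
- l row (vid=7): no match → kept, r columns NULL.
- l row (vid=9): no match → kept, r columns NULL.
- l row (vid=2): no match → kept, r columns NULL.
- l row (vid=2): no match → kept, r columns NULL.
- l row (vid=8): matches 4 r row(s) → 4 output row(s).
After projecting and ordering:
r.km | l.vid
65 | 8
126 | 8
215 | 8
262 | 8
NULL | 2
NULL | 2
NULL | 2
NULL | 7
NULL | 7
NULL | 9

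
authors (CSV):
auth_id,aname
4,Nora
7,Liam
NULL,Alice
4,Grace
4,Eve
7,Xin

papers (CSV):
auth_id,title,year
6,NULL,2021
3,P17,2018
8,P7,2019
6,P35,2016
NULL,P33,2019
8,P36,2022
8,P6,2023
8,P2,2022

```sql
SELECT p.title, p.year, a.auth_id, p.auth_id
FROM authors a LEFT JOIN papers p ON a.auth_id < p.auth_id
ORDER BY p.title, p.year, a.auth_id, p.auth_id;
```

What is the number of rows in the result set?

LEFT JOIN keeps every row from `authors`; unmatched rows get NULL for `papers`'s columns.
Matching on a.auth_id < p.auth_id. A NULL in a compared column never satisfies the condition.
- a[0] auth_id=4 → 6 match(es) in p → 6 row(s).
- a[1] auth_id=7 → 4 match(es) in p → 4 row(s).
- a[2] auth_id=NULL → no match; kept with NULLs on the p side.
- a[3] auth_id=4 → 6 match(es) in p → 6 row(s).
- a[4] auth_id=4 → 6 match(es) in p → 6 row(s).
- a[5] auth_id=7 → 4 match(es) in p → 4 row(s).
Total: 26 matched + 1 padded = 27 rows.

27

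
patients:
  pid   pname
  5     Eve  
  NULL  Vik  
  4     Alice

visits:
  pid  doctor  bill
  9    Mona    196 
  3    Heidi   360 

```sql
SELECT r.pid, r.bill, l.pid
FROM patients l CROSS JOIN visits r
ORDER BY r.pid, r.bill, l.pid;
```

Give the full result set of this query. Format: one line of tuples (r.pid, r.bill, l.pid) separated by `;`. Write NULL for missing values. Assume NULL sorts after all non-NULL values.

CROSS JOIN pairs every row of `patients` with every row of `visits`: 3 × 2 = 6 rows.
After projecting and ordering:
r.pid | r.bill | l.pid
3 | 360 | 4
3 | 360 | 5
3 | 360 | NULL
9 | 196 | 4
9 | 196 | 5
9 | 196 | NULL

(3, 360, 4); (3, 360, 5); (3, 360, NULL); (9, 196, 4); (9, 196, 5); (9, 196, NULL)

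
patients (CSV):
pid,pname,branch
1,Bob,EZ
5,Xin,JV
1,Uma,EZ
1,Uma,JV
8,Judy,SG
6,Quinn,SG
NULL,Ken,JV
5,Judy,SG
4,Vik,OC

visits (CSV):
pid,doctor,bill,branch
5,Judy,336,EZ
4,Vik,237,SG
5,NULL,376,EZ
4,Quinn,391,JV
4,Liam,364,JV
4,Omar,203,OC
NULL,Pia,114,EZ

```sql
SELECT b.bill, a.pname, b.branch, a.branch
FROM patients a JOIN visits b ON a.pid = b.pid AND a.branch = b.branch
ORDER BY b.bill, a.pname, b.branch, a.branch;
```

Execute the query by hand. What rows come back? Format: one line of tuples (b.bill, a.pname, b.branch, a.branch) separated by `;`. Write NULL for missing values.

(203, Vik, OC, OC)

INNER JOIN keeps only pairs where the ON condition holds.
Matching on a.pid = b.pid AND a.branch = b.branch. A NULL in a compared column never satisfies the condition.
- pid=1, branch=EZ: no matching b row, dropped.
- pid=5, branch=JV: no matching b row, dropped.
- pid=1, branch=EZ: no matching b row, dropped.
- pid=1, branch=JV: no matching b row, dropped.
- pid=8, branch=SG: no matching b row, dropped.
- pid=6, branch=SG: no matching b row, dropped.
- pid=NULL, branch=JV: no matching b row, dropped.
- pid=5, branch=SG: no matching b row, dropped.
- pid=4, branch=OC: 1 matching b row(s), so 1 row(s) emitted.
After projecting and ordering:
b.bill | a.pname | b.branch | a.branch
203 | Vik | OC | OC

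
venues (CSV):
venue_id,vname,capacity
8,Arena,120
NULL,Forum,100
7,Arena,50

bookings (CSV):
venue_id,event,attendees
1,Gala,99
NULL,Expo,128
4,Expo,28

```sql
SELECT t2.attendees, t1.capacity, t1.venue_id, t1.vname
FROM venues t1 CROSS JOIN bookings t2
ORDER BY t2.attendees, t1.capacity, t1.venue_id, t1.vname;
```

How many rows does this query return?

9

CROSS JOIN pairs every row of `venues` with every row of `bookings`: 3 × 3 = 9 rows.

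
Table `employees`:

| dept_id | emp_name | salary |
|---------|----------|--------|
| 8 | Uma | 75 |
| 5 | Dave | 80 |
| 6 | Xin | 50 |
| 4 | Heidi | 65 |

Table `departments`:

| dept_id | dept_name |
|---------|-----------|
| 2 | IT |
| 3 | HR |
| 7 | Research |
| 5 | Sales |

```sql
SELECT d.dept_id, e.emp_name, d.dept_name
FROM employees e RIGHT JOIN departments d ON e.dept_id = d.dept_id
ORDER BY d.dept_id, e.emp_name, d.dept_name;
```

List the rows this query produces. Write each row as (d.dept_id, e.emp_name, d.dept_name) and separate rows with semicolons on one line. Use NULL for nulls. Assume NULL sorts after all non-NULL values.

RIGHT JOIN keeps every row from `departments`; unmatched rows get NULL for `employees`'s columns.
Matching on e.dept_id = d.dept_id.
- e[0] dept_id=8 → no match.
- e[1] dept_id=5 → 1 match(es) in d → 1 row(s).
- e[2] dept_id=6 → no match.
- e[3] dept_id=4 → no match.
- 3 row(s) from d found no e partner → padded with NULL.
After projecting and ordering:
d.dept_id | e.emp_name | d.dept_name
2 | NULL | IT
3 | NULL | HR
5 | Dave | Sales
7 | NULL | Research

(2, NULL, IT); (3, NULL, HR); (5, Dave, Sales); (7, NULL, Research)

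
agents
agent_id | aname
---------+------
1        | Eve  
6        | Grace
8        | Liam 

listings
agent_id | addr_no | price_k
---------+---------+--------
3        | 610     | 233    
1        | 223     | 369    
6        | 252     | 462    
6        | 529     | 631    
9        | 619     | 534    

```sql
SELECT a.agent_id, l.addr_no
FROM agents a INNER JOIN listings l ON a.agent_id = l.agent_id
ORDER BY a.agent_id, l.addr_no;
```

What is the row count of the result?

INNER JOIN keeps only pairs where the ON condition holds.
Matching on a.agent_id = l.agent_id.
- agent_id=1: 1 matching l row(s), so 1 row(s) emitted.
- agent_id=6: 2 matching l row(s), so 2 row(s) emitted.
- agent_id=8: no matching l row, dropped.
Total: 3 rows.

3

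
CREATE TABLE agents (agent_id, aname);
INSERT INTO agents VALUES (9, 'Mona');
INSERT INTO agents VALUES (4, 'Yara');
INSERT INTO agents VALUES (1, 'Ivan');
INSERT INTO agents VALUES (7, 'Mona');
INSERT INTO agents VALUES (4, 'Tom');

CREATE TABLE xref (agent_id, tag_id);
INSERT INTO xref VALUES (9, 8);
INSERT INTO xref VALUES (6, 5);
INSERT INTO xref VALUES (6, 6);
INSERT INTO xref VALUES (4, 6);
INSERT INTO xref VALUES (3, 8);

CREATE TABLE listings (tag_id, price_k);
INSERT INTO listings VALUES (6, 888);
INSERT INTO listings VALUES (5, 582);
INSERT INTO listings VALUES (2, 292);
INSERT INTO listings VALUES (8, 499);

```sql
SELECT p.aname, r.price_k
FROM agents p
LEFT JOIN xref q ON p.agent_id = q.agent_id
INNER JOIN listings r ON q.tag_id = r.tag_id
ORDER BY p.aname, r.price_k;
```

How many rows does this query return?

3

Joins associate left-to-right: agents LEFT JOIN xref on agent_id gives 5 intermediate row(s).
Then INNER JOIN `listings r` on tag_id: keep only rows whose q.tag_id appears in r.
Result: 3 row(s).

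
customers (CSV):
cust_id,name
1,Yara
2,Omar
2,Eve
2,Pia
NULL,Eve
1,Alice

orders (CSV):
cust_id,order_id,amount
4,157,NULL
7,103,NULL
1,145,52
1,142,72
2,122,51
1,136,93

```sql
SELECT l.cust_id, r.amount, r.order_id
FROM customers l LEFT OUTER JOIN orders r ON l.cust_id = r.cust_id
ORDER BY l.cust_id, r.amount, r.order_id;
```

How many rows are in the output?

LEFT JOIN keeps every row from `customers`; unmatched rows get NULL for `orders`'s columns.
Matching on l.cust_id = r.cust_id. A NULL in a compared column never satisfies the condition.
- l[0] cust_id=1 → 3 match(es) in r → 3 row(s).
- l[1] cust_id=2 → 1 match(es) in r → 1 row(s).
- l[2] cust_id=2 → 1 match(es) in r → 1 row(s).
- l[3] cust_id=2 → 1 match(es) in r → 1 row(s).
- l[4] cust_id=NULL → no match; kept with NULLs on the r side.
- l[5] cust_id=1 → 3 match(es) in r → 3 row(s).
Total: 9 matched + 1 padded = 10 rows.

10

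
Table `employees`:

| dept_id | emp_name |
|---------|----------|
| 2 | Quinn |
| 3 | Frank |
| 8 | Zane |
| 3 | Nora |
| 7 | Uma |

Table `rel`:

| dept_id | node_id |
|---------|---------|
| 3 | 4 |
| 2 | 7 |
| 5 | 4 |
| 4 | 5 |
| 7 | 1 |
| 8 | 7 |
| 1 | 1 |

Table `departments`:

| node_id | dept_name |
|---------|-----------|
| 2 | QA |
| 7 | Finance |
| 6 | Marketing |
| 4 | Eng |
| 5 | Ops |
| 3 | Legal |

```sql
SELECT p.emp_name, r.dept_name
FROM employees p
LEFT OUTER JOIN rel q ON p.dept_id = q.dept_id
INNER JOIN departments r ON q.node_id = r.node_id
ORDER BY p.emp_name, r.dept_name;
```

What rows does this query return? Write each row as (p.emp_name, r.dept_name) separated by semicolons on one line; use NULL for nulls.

(Frank, Eng); (Nora, Eng); (Quinn, Finance); (Zane, Finance)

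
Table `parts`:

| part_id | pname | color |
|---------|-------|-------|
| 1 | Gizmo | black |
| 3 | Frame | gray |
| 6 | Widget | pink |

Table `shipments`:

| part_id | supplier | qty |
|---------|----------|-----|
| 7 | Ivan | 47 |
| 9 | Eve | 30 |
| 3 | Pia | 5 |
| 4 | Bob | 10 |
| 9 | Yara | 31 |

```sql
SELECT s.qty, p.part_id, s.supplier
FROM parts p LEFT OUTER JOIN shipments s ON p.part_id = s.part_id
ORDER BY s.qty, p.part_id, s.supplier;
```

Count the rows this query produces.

LEFT JOIN keeps every row from `parts`; unmatched rows get NULL for `shipments`'s columns.
Matching on p.part_id = s.part_id.
Matched pairs: 1; unmatched p rows kept: 2.
Total: 1 matched + 2 padded = 3 rows.

3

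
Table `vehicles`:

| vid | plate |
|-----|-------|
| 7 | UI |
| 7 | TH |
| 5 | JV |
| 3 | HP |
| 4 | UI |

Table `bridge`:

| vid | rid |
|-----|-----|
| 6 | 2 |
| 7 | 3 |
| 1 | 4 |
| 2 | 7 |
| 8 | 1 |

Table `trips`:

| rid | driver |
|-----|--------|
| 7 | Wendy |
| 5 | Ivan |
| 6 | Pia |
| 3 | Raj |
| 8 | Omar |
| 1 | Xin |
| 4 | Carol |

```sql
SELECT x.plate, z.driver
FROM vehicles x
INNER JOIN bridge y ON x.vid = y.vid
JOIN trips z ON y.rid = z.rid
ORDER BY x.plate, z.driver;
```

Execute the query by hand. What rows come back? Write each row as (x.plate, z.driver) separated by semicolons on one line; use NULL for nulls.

Evaluate left to right. First `vehicles x INNER JOIN bridge y` on vid: 2 row(s).
Then INNER JOIN `trips z` on rid: keep only rows whose y.rid appears in z.

(TH, Raj); (UI, Raj)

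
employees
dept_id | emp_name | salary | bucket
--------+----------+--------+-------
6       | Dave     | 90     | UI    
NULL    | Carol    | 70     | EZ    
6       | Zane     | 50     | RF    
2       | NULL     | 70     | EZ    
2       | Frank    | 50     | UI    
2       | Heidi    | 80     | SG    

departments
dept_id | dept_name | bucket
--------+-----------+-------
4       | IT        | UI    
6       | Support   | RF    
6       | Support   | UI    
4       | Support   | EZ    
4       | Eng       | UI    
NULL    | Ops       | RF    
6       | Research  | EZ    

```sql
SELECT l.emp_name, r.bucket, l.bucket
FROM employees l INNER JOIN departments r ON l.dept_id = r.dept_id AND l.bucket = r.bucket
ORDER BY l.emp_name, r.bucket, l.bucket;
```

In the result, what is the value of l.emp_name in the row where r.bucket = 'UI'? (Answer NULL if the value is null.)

INNER JOIN keeps only pairs where the ON condition holds.
Matching on l.dept_id = r.dept_id AND l.bucket = r.bucket. A NULL in a compared column never satisfies the condition.
- dept_id=6, bucket=UI: 1 matching r row(s), so 1 row(s) emitted.
- dept_id=NULL, bucket=EZ: no matching r row, dropped.
- dept_id=6, bucket=RF: 1 matching r row(s), so 1 row(s) emitted.
- dept_id=2, bucket=EZ: no matching r row, dropped.
- dept_id=2, bucket=UI: no matching r row, dropped.
- dept_id=2, bucket=SG: no matching r row, dropped.

Dave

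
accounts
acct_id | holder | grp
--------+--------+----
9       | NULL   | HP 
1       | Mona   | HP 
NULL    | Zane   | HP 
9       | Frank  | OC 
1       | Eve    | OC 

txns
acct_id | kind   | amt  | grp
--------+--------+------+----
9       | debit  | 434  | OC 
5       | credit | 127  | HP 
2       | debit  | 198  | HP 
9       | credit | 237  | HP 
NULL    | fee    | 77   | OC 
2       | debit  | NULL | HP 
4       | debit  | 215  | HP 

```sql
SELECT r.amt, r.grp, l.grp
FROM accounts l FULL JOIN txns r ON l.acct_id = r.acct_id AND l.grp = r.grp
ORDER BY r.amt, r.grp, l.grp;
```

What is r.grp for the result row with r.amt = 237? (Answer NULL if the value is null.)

HP

FULL OUTER JOIN keeps every row from both sides; unmatched rows get NULL for the other side's columns.
Matching on l.acct_id = r.acct_id AND l.grp = r.grp. A NULL in a compared column never satisfies the condition.
Matched pairs: 2; unmatched l rows kept: 3; unmatched r rows kept: 5.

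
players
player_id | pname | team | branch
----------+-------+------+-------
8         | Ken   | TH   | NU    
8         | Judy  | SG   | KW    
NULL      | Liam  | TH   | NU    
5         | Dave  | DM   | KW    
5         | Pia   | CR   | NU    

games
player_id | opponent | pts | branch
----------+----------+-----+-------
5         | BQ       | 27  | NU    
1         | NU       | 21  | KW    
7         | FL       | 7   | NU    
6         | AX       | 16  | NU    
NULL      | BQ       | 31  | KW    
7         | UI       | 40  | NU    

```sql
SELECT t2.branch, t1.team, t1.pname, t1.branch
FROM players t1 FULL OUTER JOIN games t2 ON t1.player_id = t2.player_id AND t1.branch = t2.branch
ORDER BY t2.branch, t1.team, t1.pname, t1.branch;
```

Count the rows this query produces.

10

FULL OUTER JOIN keeps every row from both sides; unmatched rows get NULL for the other side's columns.
Matching on t1.player_id = t2.player_id AND t1.branch = t2.branch. A NULL in a compared column never satisfies the condition.
- t1[0] player_id=8, branch=NU → no match; kept with NULLs on the t2 side.
- t1[1] player_id=8, branch=KW → no match; kept with NULLs on the t2 side.
- t1[2] player_id=NULL, branch=NU → no match; kept with NULLs on the t2 side.
- t1[3] player_id=5, branch=KW → no match; kept with NULLs on the t2 side.
- t1[4] player_id=5, branch=NU → 1 match(es) in t2 → 1 row(s).
- 5 row(s) from t2 found no t1 partner → padded with NULL.
Total: 1 matched + 9 padded = 10 rows.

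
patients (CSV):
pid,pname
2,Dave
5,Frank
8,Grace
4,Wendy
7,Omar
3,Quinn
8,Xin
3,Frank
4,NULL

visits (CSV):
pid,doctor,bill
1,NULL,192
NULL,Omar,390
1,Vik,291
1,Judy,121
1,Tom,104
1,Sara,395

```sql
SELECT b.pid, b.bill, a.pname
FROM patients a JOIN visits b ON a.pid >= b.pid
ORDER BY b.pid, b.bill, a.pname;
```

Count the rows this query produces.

45

INNER JOIN keeps only pairs where the ON condition holds.
Matching on a.pid >= b.pid. A NULL in a compared column never satisfies the condition.
- a row (pid=2): matches 5 b row(s) → 5 output row(s).
- a row (pid=5): matches 5 b row(s) → 5 output row(s).
- a row (pid=8): matches 5 b row(s) → 5 output row(s).
- a row (pid=4): matches 5 b row(s) → 5 output row(s).
- a row (pid=7): matches 5 b row(s) → 5 output row(s).
- a row (pid=3): matches 5 b row(s) → 5 output row(s).
- a row (pid=8): matches 5 b row(s) → 5 output row(s).
- a row (pid=3): matches 5 b row(s) → 5 output row(s).
- a row (pid=4): matches 5 b row(s) → 5 output row(s).
Total: 45 rows.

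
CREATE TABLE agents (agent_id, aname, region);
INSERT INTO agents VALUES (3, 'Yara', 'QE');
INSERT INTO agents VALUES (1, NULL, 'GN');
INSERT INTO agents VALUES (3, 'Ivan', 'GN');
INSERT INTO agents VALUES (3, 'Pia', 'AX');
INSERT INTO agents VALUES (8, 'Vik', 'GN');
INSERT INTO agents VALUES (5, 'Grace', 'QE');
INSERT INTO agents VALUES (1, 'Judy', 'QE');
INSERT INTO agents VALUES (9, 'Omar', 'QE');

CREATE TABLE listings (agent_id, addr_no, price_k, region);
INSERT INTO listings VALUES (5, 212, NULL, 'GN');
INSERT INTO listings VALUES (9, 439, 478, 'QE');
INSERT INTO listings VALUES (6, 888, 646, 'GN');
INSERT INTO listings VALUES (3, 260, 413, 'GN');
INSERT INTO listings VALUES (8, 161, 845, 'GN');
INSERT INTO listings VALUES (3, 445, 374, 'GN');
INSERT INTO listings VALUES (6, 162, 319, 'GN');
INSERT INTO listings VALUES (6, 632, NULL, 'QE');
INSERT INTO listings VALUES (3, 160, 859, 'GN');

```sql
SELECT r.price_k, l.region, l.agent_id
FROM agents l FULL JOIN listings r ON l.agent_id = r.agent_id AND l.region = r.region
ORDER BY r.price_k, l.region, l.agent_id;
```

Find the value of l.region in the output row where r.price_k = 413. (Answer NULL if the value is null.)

FULL OUTER JOIN keeps every row from both sides; unmatched rows get NULL for the other side's columns.
Matching on l.agent_id = r.agent_id AND l.region = r.region.
- l row (agent_id=3, region=QE): no match → kept, r columns NULL.
- l row (agent_id=1, region=GN): no match → kept, r columns NULL.
- l row (agent_id=3, region=GN): matches 3 r row(s) → 3 output row(s).
- l row (agent_id=3, region=AX): no match → kept, r columns NULL.
- l row (agent_id=8, region=GN): matches 1 r row(s) → 1 output row(s).
- l row (agent_id=5, region=QE): no match → kept, r columns NULL.
- l row (agent_id=1, region=QE): no match → kept, r columns NULL.
- l row (agent_id=9, region=QE): matches 1 r row(s) → 1 output row(s).
- 4 row(s) from r found no l partner → padded with NULL.

GN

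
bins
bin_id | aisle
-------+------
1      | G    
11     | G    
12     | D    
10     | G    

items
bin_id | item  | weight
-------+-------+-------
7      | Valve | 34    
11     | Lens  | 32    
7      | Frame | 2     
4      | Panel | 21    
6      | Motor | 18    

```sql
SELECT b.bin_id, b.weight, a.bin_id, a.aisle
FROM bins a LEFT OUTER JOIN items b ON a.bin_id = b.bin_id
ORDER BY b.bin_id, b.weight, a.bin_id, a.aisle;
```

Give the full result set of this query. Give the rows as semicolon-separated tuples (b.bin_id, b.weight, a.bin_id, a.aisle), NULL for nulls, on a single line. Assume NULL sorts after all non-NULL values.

(11, 32, 11, G); (NULL, NULL, 1, G); (NULL, NULL, 10, G); (NULL, NULL, 12, D)

LEFT JOIN keeps every row from `bins`; unmatched rows get NULL for `items`'s columns.
Matching on a.bin_id = b.bin_id.
- bin_id=1: no b row matches, row kept with b columns NULL.
- bin_id=11: 1 matching b row(s), so 1 row(s) emitted.
- bin_id=12: no b row matches, row kept with b columns NULL.
- bin_id=10: no b row matches, row kept with b columns NULL.
After projecting and ordering:
b.bin_id | b.weight | a.bin_id | a.aisle
11 | 32 | 11 | G
NULL | NULL | 1 | G
NULL | NULL | 10 | G
NULL | NULL | 12 | D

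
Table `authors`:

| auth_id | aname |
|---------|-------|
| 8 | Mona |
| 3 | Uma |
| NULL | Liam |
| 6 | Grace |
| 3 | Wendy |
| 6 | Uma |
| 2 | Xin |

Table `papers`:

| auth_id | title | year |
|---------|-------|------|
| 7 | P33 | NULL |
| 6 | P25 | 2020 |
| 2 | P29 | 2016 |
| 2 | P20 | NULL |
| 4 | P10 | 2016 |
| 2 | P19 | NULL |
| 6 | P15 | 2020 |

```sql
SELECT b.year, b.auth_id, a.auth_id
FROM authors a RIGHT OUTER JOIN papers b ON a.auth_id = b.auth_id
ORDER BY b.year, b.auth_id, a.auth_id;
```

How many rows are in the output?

9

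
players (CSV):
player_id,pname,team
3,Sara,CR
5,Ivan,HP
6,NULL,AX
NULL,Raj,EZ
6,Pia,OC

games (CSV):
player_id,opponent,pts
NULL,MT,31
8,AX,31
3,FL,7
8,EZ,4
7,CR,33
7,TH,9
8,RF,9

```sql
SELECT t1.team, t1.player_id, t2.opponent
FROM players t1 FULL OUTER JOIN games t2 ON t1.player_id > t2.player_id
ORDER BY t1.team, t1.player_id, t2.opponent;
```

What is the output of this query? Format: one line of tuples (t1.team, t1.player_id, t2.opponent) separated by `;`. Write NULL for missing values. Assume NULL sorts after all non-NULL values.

FULL OUTER JOIN keeps every row from both sides; unmatched rows get NULL for the other side's columns.
Matching on t1.player_id > t2.player_id. A NULL in a compared column never satisfies the condition.
Matched pairs: 3; unmatched t1 rows kept: 2; unmatched t2 rows kept: 6.

(AX, 6, FL); (CR, 3, NULL); (EZ, NULL, NULL); (HP, 5, FL); (OC, 6, FL); (NULL, NULL, AX); (NULL, NULL, CR); (NULL, NULL, EZ); (NULL, NULL, MT); (NULL, NULL, RF); (NULL, NULL, TH)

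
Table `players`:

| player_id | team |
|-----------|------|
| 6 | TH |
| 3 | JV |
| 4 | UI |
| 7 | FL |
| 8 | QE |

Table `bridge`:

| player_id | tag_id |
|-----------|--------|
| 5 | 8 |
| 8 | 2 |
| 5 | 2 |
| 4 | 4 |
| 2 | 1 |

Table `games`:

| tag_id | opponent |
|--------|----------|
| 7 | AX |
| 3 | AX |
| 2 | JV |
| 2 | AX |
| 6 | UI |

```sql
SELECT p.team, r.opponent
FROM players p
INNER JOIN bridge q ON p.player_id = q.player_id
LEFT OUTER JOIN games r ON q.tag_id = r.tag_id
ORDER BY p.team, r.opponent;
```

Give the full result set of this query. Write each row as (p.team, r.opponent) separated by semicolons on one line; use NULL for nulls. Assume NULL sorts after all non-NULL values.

(QE, AX); (QE, JV); (UI, NULL)

Evaluate left to right. First `players p INNER JOIN bridge q` on player_id: 2 row(s).
Then LEFT JOIN `games r` on tag_id: each of those 2 rows is kept; rows whose q.tag_id has no match in r get NULL for r's columns.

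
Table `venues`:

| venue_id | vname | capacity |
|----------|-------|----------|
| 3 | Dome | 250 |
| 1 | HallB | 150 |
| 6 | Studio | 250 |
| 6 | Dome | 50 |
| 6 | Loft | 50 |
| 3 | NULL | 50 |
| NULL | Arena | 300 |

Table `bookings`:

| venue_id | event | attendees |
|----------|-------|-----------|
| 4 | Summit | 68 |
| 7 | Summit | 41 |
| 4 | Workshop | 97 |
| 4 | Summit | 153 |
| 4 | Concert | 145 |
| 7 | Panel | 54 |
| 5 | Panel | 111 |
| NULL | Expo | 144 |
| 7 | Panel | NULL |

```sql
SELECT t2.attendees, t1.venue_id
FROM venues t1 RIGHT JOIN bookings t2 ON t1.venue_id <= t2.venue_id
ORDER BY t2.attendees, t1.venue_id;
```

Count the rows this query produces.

RIGHT JOIN keeps every row from `bookings`; unmatched rows get NULL for `venues`'s columns.
Matching on t1.venue_id <= t2.venue_id. A NULL in a compared column never satisfies the condition.
Matched pairs: 33; unmatched t2 rows kept: 1.
Total: 33 matched + 1 padded = 34 rows.

34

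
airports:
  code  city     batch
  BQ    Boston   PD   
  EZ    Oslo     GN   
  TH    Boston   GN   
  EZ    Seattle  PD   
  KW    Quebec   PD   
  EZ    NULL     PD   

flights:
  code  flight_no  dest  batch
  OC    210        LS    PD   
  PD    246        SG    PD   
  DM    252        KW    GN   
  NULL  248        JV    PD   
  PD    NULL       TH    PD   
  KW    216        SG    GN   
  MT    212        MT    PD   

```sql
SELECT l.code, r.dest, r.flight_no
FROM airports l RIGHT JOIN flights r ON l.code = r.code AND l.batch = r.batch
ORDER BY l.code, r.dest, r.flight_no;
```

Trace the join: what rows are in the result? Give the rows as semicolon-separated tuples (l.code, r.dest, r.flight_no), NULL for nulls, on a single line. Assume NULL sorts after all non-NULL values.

(NULL, JV, 248); (NULL, KW, 252); (NULL, LS, 210); (NULL, MT, 212); (NULL, SG, 216); (NULL, SG, 246); (NULL, TH, NULL)

RIGHT JOIN keeps every row from `flights`; unmatched rows get NULL for `airports`'s columns.
Matching on l.code = r.code AND l.batch = r.batch. A NULL in a compared column never satisfies the condition.
Matched pairs: 0; unmatched r rows kept: 7.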